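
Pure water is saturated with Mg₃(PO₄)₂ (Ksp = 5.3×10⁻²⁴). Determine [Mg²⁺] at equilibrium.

2.6×10⁻⁵ M

Mg₃(PO₄)₂(s) ⇌ 3 Mg²⁺(aq) + 2 PO₄³⁻(aq)
For each mole of Mg₃(PO₄)₂ that dissolves per liter, [Mg²⁺] = 3s and [PO₄³⁻] = 2s; let s denote this solubility.
Ksp = [Mg²⁺]^3[PO₄³⁻]^2 = (3s)^3 · (2s)^2 = 108s^5 = 5.3×10⁻²⁴
s = 8.7×10⁻⁶ M
[Mg²⁺] = 3s = 2.6×10⁻⁵ M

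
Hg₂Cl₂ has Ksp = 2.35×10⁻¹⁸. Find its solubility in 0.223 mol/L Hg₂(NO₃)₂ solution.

1.62×10⁻⁹ M

Hg₂Cl₂(s) ⇌ Hg₂²⁺(aq) + 2 Cl⁻(aq)
Hg₂²⁺ is already present at 0.223 mol/L. If s mol/L of Hg₂Cl₂ dissolves, [Cl⁻] = 2s while [Hg₂²⁺] ≈ 0.223 mol/L.
Ksp = [Hg₂²⁺][Cl⁻]^2 = (0.223)(2s)^2
(2s)^2 = 2.35×10⁻¹⁸ / (0.223) = 1.05×10⁻¹⁷
s = 1.62×10⁻⁹ mol/L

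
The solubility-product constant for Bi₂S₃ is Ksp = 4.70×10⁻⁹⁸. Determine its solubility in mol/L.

Bi₂S₃(s) ⇌ 2 Bi³⁺(aq) + 3 S²⁻(aq)
Call the molar solubility s, so that [Bi³⁺] = 2s and [S²⁻] = 3s.
Ksp = [Bi³⁺]^2[S²⁻]^3 = (2s)^2 · (3s)^3 = 108s^5
108s^5 = 4.70×10⁻⁹⁸  ⇒  s^5 = 4.35×10⁻¹⁰⁰
Taking the 5th root, s = 1.34×10⁻²⁰ mol L⁻¹.

1.34×10⁻²⁰ M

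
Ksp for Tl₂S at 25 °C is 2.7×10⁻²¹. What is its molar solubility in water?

Tl₂S(s) ⇌ 2 Tl⁺(aq) + S²⁻(aq)
If s mol/L of Tl₂S dissolves, [Tl⁺] = 2s and [S²⁻] = s.
Ksp = [Tl⁺]^2[S²⁻] = (2s)^2 · s = 4s^3
4s^3 = 2.7×10⁻²¹  ⇒  s^3 = 6.8×10⁻²²
Taking the 3rd root, s = 8.8×10⁻⁸ mol L⁻¹.

8.8×10⁻⁸ M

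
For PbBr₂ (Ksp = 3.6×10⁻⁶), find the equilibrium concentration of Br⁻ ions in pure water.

1.9×10⁻² M

PbBr₂(s) ⇌ Pb²⁺(aq) + 2 Br⁻(aq)
Call the molar solubility s, so that [Pb²⁺] = s and [Br⁻] = 2s.
Ksp = [Pb²⁺][Br⁻]^2 = s · (2s)^2 = 4s^3 = 3.6×10⁻⁶
s = 9.7×10⁻³ mol/L
[Br⁻] = 2s = 1.9×10⁻² mol/L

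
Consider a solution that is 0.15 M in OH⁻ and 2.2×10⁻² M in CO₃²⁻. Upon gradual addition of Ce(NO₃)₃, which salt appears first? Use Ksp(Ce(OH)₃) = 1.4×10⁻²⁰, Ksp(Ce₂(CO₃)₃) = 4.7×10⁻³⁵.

Ce(OH)₃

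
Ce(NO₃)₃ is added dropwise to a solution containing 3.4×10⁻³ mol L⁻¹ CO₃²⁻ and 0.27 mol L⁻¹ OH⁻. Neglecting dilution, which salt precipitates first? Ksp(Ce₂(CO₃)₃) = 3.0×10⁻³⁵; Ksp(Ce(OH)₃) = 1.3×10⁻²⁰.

A salt starts to precipitate once the ion product Q reaches its Ksp.
For Ce₂(CO₃)₃: [Ce³⁺] = (Ksp/[CO₃²⁻]^3)^(1/2) = 2.8×10⁻¹⁴ mol L⁻¹
For Ce(OH)₃: [Ce³⁺] = (Ksp/[OH⁻]^3) = 6.6×10⁻¹⁹ mol L⁻¹
Ce(OH)₃ requires the lower [Ce³⁺], so it precipitates first.

Ce(OH)₃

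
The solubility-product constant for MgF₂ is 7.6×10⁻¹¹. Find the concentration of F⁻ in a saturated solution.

5.3×10⁻⁴ M

MgF₂(s) ⇌ Mg²⁺(aq) + 2 F⁻(aq)
For each mole of MgF₂ that dissolves per liter, [Mg²⁺] = s and [F⁻] = 2s; let s denote this solubility.
Ksp = [Mg²⁺][F⁻]^2 = s · (2s)^2 = 4s^3 = 7.6×10⁻¹¹
s = 2.7×10⁻⁴ mol/L
[F⁻] = 2s = 5.3×10⁻⁴ mol/L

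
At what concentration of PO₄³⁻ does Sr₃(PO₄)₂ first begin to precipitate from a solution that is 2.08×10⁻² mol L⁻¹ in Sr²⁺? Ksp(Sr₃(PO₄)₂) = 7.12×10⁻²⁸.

8.89×10⁻¹² M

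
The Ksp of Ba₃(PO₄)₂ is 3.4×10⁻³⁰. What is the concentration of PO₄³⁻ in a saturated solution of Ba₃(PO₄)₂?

Ba₃(PO₄)₂(s) ⇌ 3 Ba²⁺(aq) + 2 PO₄³⁻(aq)
Let s be the molar solubility. Then [Ba²⁺] = 3s and [PO₄³⁻] = 2s.
Ksp = [Ba²⁺]^3[PO₄³⁻]^2 = (3s)^3 · (2s)^2 = 108s^5 = 3.4×10⁻³⁰
s = 5.0×10⁻⁷ mol/L
[PO₄³⁻] = 2s = 1.0×10⁻⁶ mol/L

1.0×10⁻⁶ M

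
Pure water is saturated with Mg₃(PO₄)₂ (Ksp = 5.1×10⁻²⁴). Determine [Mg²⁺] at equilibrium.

Mg₃(PO₄)₂(s) ⇌ 3 Mg²⁺(aq) + 2 PO₄³⁻(aq)
If s mol/L of Mg₃(PO₄)₂ dissolves, [Mg²⁺] = 3s and [PO₄³⁻] = 2s.
Ksp = [Mg²⁺]^3[PO₄³⁻]^2 = (3s)^3 · (2s)^2 = 108s^5 = 5.1×10⁻²⁴
s = 8.6×10⁻⁶ M
[Mg²⁺] = 3s = 2.6×10⁻⁵ M

2.6×10⁻⁵ M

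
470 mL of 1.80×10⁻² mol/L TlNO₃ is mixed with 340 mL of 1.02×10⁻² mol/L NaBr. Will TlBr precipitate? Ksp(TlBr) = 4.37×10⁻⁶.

Yes

After mixing, V = 470 mL + 340 mL = 810 mL.
[Tl⁺] = (1.80×10⁻²)(470)/810 = 1.04×10⁻² mol/L
[Br⁻] = (1.02×10⁻²)(340)/810 = 4.28×10⁻³ mol/L
Q = [Tl⁺][Br⁻] = 4.47×10⁻⁵
Since Q (4.47×10⁻⁵) exceeds Ksp (4.37×10⁻⁶), TlBr will precipitate.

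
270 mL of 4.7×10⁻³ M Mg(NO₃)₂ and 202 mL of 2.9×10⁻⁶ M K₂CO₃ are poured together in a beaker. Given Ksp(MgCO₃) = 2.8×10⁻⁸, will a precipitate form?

No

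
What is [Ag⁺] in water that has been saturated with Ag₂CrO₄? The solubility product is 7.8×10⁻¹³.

Ag₂CrO₄(s) ⇌ 2 Ag⁺(aq) + CrO₄²⁻(aq)
Call the molar solubility s, so that [Ag⁺] = 2s and [CrO₄²⁻] = s.
Ksp = [Ag⁺]^2[CrO₄²⁻] = (2s)^2 · s = 4s^3 = 7.8×10⁻¹³
s = 5.8×10⁻⁵ M
[Ag⁺] = 2s = 1.2×10⁻⁴ M

1.2×10⁻⁴ M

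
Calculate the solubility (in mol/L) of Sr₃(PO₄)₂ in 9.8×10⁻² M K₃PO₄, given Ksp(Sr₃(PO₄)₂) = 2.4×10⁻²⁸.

9.7×10⁻¹⁰ M

Sr₃(PO₄)₂(s) ⇌ 3 Sr²⁺(aq) + 2 PO₄³⁻(aq)
PO₄³⁻ is already present at 9.8×10⁻² M. If s mol/L of Sr₃(PO₄)₂ dissolves, [Sr²⁺] = 3s while [PO₄³⁻] ≈ 9.8×10⁻² M.
Ksp = [Sr²⁺]^3[PO₄³⁻]^2 = (3s)^3(9.8×10⁻²)^2
(3s)^3 = 2.4×10⁻²⁸ / (9.8×10⁻²)^2 = 2.5×10⁻²⁶
s = 9.7×10⁻¹⁰ M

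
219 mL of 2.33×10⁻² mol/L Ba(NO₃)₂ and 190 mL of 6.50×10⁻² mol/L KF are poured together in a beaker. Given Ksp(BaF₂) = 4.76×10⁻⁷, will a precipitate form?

Yes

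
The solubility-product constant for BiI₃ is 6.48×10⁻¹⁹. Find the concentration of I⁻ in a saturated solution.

3.73×10⁻⁵ M

BiI₃(s) ⇌ Bi³⁺(aq) + 3 I⁻(aq)
If s mol/L of BiI₃ dissolves, [Bi³⁺] = s and [I⁻] = 3s.
Ksp = [Bi³⁺][I⁻]^3 = s · (3s)^3 = 27s^4 = 6.48×10⁻¹⁹
s = 1.24×10⁻⁵ mol/L
[I⁻] = 3s = 3.73×10⁻⁵ mol/L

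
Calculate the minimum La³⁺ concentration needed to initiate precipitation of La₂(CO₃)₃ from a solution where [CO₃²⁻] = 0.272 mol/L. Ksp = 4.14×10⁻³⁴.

1.43×10⁻¹⁶ M

Each salt precipitates once Q = Ksp for that salt.
La₂(CO₃)₃(s) ⇌ 2 La³⁺(aq) + 3 CO₃²⁻(aq)
Ksp = [La³⁺]^2[CO₃²⁻]^3 = [La³⁺]^2(0.272)^3
[La³⁺]^2 = 4.14×10⁻³⁴ / (0.272)^3 = 2.06×10⁻³²
[La³⁺] = 1.43×10⁻¹⁶ mol/L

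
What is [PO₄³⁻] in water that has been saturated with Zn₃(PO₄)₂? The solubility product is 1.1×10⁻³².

3.2×10⁻⁷ M

Zn₃(PO₄)₂(s) ⇌ 3 Zn²⁺(aq) + 2 PO₄³⁻(aq)
Let s be the molar solubility. Then [Zn²⁺] = 3s and [PO₄³⁻] = 2s.
Ksp = [Zn²⁺]^3[PO₄³⁻]^2 = (3s)^3 · (2s)^2 = 108s^5 = 1.1×10⁻³²
s = 1.6×10⁻⁷ M
[PO₄³⁻] = 2s = 3.2×10⁻⁷ M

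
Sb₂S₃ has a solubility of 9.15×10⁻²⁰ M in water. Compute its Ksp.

Ksp = 6.93×10⁻⁹⁴

Sb₂S₃(s) ⇌ 2 Sb³⁺(aq) + 3 S²⁻(aq)
For each mole of Sb₂S₃ that dissolves per liter, [Sb³⁺] = 2s and [S²⁻] = 3s; let s denote this solubility.
Ksp = [Sb³⁺]^2[S²⁻]^3 = (2s)^2 · (3s)^3 = 108s^5
Ksp = 108 × (9.15×10⁻²⁰)^5 = 6.93×10⁻⁹⁴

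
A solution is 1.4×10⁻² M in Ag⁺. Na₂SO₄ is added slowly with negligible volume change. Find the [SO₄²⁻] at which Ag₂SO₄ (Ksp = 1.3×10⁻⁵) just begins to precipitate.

6.6×10⁻² M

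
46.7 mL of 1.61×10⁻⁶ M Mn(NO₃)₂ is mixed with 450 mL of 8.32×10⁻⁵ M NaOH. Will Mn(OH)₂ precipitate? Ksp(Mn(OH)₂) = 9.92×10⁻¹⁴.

After mixing, V = 46.7 mL + 450 mL = 496.7 mL.
[Mn²⁺] = (1.61×10⁻⁶)(46.7)/496.7 = 1.51×10⁻⁷ M
[OH⁻] = (8.32×10⁻⁵)(450)/496.7 = 7.54×10⁻⁵ M
Q = [Mn²⁺][OH⁻]^2 = 8.60×10⁻¹⁶
Q < Ksp (8.60×10⁻¹⁶ vs 9.92×10⁻¹⁴); the solution remains unsaturated and no precipitate forms.

No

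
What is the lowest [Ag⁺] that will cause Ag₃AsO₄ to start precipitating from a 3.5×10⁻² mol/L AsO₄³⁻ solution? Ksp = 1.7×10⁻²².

1.7×10⁻⁷ M

Each salt precipitates once Q = Ksp for that salt.
Ag₃AsO₄(s) ⇌ 3 Ag⁺(aq) + AsO₄³⁻(aq)
Ksp = [Ag⁺]^3[AsO₄³⁻] = [Ag⁺]^3(3.5×10⁻²)
[Ag⁺]^3 = 1.7×10⁻²² / (3.5×10⁻²) = 4.9×10⁻²¹
[Ag⁺] = 1.7×10⁻⁷ mol/L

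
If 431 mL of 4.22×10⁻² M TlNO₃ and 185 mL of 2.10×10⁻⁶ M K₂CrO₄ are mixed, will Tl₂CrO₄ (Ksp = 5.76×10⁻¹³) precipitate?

Yes

Total volume after mixing = 431 + 185 = 616 mL.
[Tl⁺] = (4.22×10⁻²)(431)/616 = 2.95×10⁻² M
[CrO₄²⁻] = (2.10×10⁻⁶)(185)/616 = 6.31×10⁻⁷ M
Q = [Tl⁺]^2[CrO₄²⁻] = 5.50×10⁻¹⁰
Because Q > Ksp (5.50×10⁻¹⁰ vs 5.76×10⁻¹³), a precipitate of Tl₂CrO₄ forms.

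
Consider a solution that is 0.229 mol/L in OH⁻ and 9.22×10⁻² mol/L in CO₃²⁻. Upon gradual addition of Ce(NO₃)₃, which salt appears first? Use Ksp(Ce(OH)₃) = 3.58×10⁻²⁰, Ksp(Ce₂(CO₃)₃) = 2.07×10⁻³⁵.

Each salt precipitates once Q = Ksp for that salt.
For Ce(OH)₃: [Ce³⁺] = (Ksp/[OH⁻]^3) = 2.98×10⁻¹⁸ mol/L
For Ce₂(CO₃)₃: [Ce³⁺] = (Ksp/[CO₃²⁻]^3)^(1/2) = 1.63×10⁻¹⁶ mol/L
Ce(OH)₃ requires the lower [Ce³⁺], so it precipitates first.

Ce(OH)₃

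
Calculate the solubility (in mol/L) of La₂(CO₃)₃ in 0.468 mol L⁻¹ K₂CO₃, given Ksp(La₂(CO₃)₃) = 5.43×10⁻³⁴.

3.64×10⁻¹⁷ M

La₂(CO₃)₃(s) ⇌ 2 La³⁺(aq) + 3 CO₃²⁻(aq)
The solution already contains CO₃²⁻ at 0.468 mol L⁻¹. Let s be the molar solubility of La₂(CO₃)₃.
[CO₃²⁻] ≈ 0.468 mol L⁻¹ (common ion dominates); [La³⁺] = 2s.
Ksp = [La³⁺]^2[CO₃²⁻]^3 = (2s)^2(0.468)^3
(2s)^2 = 5.43×10⁻³⁴ / (0.468)^3 = 5.30×10⁻³³
s = 3.64×10⁻¹⁷ mol L⁻¹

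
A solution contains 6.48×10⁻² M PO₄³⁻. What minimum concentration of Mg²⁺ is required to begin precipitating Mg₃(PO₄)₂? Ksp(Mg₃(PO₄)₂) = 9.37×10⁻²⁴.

1.31×10⁻⁷ M

Each salt precipitates once Q = Ksp for that salt.
Mg₃(PO₄)₂(s) ⇌ 3 Mg²⁺(aq) + 2 PO₄³⁻(aq)
Ksp = [Mg²⁺]^3[PO₄³⁻]^2 = [Mg²⁺]^3(6.48×10⁻²)^2
[Mg²⁺]^3 = 9.37×10⁻²⁴ / (6.48×10⁻²)^2 = 2.23×10⁻²¹
[Mg²⁺] = 1.31×10⁻⁷ M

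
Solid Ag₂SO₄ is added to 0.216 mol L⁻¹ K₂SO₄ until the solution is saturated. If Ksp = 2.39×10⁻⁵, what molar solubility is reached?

Ag₂SO₄(s) ⇌ 2 Ag⁺(aq) + SO₄²⁻(aq)
SO₄²⁻ is already present at 0.216 mol L⁻¹. If s mol/L of Ag₂SO₄ dissolves, [Ag⁺] = 2s while [SO₄²⁻] ≈ 0.216 mol L⁻¹.
Ksp = [Ag⁺]^2[SO₄²⁻] = (2s)^2(0.216)
(2s)^2 = 2.39×10⁻⁵ / (0.216) = 1.11×10⁻⁴
s = 5.26×10⁻³ mol L⁻¹

5.26×10⁻³ M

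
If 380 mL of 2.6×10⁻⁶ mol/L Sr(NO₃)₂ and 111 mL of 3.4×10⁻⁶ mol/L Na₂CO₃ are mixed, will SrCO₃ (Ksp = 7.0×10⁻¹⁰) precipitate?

After mixing, V = 380 mL + 111 mL = 491 mL.
[Sr²⁺] = (2.6×10⁻⁶)(380)/491 = 2.0×10⁻⁶ mol/L
[CO₃²⁻] = (3.4×10⁻⁶)(111)/491 = 7.7×10⁻⁷ mol/L
Q = [Sr²⁺][CO₃²⁻] = 1.5×10⁻¹²
Q = 1.5×10⁻¹² < Ksp = 7.0×10⁻¹⁰, so the solution is unsaturated and no precipitate forms.

No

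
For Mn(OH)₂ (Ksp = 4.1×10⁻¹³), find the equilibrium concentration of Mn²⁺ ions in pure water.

4.7×10⁻⁵ M

Mn(OH)₂(s) ⇌ Mn²⁺(aq) + 2 OH⁻(aq)
With molar solubility s: [Mn²⁺] = s, [OH⁻] = 2s.
Ksp = [Mn²⁺][OH⁻]^2 = s · (2s)^2 = 4s^3 = 4.1×10⁻¹³
s = 4.7×10⁻⁵ M
[Mn²⁺] = s = 4.7×10⁻⁵ M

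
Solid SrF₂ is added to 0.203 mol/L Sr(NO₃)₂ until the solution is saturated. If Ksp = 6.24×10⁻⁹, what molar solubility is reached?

8.77×10⁻⁵ M

SrF₂(s) ⇌ Sr²⁺(aq) + 2 F⁻(aq)
With Sr²⁺ already at 0.203 mol/L and s small, take [Sr²⁺] ≈ 0.203 mol/L and [F⁻] = 2s.
Ksp = [Sr²⁺][F⁻]^2 = (0.203)(2s)^2
(2s)^2 = 6.24×10⁻⁹ / (0.203) = 3.07×10⁻⁸
s = 8.77×10⁻⁵ mol/L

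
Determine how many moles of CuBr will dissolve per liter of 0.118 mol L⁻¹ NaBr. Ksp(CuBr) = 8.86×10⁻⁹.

CuBr(s) ⇌ Cu⁺(aq) + Br⁻(aq)
Br⁻ is already present at 0.118 mol L⁻¹. If s mol/L of CuBr dissolves, [Cu⁺] = s while [Br⁻] ≈ 0.118 mol L⁻¹.
Ksp = [Cu⁺][Br⁻] = s(0.118)
s = 8.86×10⁻⁹ / (0.118) = 7.51×10⁻⁸
s = 7.51×10⁻⁸ mol L⁻¹

7.51×10⁻⁸ M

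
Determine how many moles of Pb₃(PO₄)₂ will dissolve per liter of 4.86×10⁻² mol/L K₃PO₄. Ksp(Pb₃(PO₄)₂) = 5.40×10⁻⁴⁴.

Pb₃(PO₄)₂(s) ⇌ 3 Pb²⁺(aq) + 2 PO₄³⁻(aq)
With PO₄³⁻ already at 4.86×10⁻² mol/L and s small, take [PO₄³⁻] ≈ 4.86×10⁻² mol/L and [Pb²⁺] = 3s.
Ksp = [Pb²⁺]^3[PO₄³⁻]^2 = (3s)^3(4.86×10⁻²)^2
(3s)^3 = 5.40×10⁻⁴⁴ / (4.86×10⁻²)^2 = 2.29×10⁻⁴¹
s = 9.46×10⁻¹⁵ mol/L

9.46×10⁻¹⁵ M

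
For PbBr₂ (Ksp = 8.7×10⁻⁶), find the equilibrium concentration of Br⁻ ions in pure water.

2.6×10⁻² M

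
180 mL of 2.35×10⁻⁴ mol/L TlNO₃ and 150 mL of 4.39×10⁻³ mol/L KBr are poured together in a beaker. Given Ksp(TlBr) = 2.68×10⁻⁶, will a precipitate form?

After mixing, V = 180 mL + 150 mL = 330 mL.
[Tl⁺] = (2.35×10⁻⁴)(180)/330 = 1.28×10⁻⁴ mol/L
[Br⁻] = (4.39×10⁻³)(150)/330 = 2.00×10⁻³ mol/L
Q = [Tl⁺][Br⁻] = 2.56×10⁻⁷
Q = 2.56×10⁻⁷ < Ksp = 2.68×10⁻⁶, so the solution is unsaturated and no precipitate forms.

No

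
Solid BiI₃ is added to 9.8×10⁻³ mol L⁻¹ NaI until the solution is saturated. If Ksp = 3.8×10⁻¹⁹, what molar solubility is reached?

4.0×10⁻¹³ M

BiI₃(s) ⇌ Bi³⁺(aq) + 3 I⁻(aq)
With I⁻ already at 9.8×10⁻³ mol L⁻¹ and s small, take [I⁻] ≈ 9.8×10⁻³ mol L⁻¹ and [Bi³⁺] = s.
Ksp = [Bi³⁺][I⁻]^3 = s(9.8×10⁻³)^3
s = 3.8×10⁻¹⁹ / (9.8×10⁻³)^3 = 4.0×10⁻¹³
s = 4.0×10⁻¹³ mol L⁻¹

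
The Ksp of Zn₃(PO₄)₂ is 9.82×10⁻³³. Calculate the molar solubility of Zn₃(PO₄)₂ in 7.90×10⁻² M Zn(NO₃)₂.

2.23×10⁻¹⁵ M

Zn₃(PO₄)₂(s) ⇌ 3 Zn²⁺(aq) + 2 PO₄³⁻(aq)
Zn²⁺ is already present at 7.90×10⁻² M. If s mol/L of Zn₃(PO₄)₂ dissolves, [PO₄³⁻] = 2s while [Zn²⁺] ≈ 7.90×10⁻² M.
Ksp = [Zn²⁺]^3[PO₄³⁻]^2 = (7.90×10⁻²)^3(2s)^2
(2s)^2 = 9.82×10⁻³³ / (7.90×10⁻²)^3 = 1.99×10⁻²⁹
s = 2.23×10⁻¹⁵ M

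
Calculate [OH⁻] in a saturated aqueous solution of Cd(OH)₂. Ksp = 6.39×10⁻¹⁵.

2.34×10⁻⁵ M

Cd(OH)₂(s) ⇌ Cd²⁺(aq) + 2 OH⁻(aq)
For each mole of Cd(OH)₂ that dissolves per liter, [Cd²⁺] = s and [OH⁻] = 2s; let s denote this solubility.
Ksp = [Cd²⁺][OH⁻]^2 = s · (2s)^2 = 4s^3 = 6.39×10⁻¹⁵
s = 1.17×10⁻⁵ M
[OH⁻] = 2s = 2.34×10⁻⁵ M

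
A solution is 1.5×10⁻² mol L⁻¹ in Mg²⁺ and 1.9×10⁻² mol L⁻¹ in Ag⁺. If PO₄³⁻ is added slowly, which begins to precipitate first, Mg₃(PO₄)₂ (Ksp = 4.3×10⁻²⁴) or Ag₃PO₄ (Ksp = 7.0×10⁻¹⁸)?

Precipitation begins when Q = Ksp.
For Mg₃(PO₄)₂: [PO₄³⁻] = (Ksp/[Mg²⁺]^3)^(1/2) = 1.1×10⁻⁹ mol L⁻¹
For Ag₃PO₄: [PO₄³⁻] = (Ksp/[Ag⁺]^3) = 1.0×10⁻¹² mol L⁻¹
The smaller threshold [PO₄³⁻] is reached first, so Ag₃PO₄ precipitates first.

Ag₃PO₄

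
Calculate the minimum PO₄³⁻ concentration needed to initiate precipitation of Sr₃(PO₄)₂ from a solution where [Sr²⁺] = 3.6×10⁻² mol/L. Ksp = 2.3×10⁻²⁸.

2.2×10⁻¹² M

The threshold for precipitation is Q = Ksp.
Sr₃(PO₄)₂(s) ⇌ 3 Sr²⁺(aq) + 2 PO₄³⁻(aq)
Ksp = [Sr²⁺]^3[PO₄³⁻]^2 = [PO₄³⁻]^2(3.6×10⁻²)^3
[PO₄³⁻]^2 = 2.3×10⁻²⁸ / (3.6×10⁻²)^3 = 4.9×10⁻²⁴
[PO₄³⁻] = 2.2×10⁻¹² mol/L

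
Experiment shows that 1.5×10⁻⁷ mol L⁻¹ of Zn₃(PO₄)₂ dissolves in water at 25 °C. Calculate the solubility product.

Ksp = 8.2×10⁻³³

Zn₃(PO₄)₂(s) ⇌ 3 Zn²⁺(aq) + 2 PO₄³⁻(aq)
If s mol/L of Zn₃(PO₄)₂ dissolves, [Zn²⁺] = 3s and [PO₄³⁻] = 2s.
Ksp = [Zn²⁺]^3[PO₄³⁻]^2 = (3s)^3 · (2s)^2 = 108s^5
Ksp = 108 × (1.5×10⁻⁷)^5 = 8.2×10⁻³³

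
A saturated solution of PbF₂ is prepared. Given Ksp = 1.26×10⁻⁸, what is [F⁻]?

PbF₂(s) ⇌ Pb²⁺(aq) + 2 F⁻(aq)
Let s be the molar solubility. Then [Pb²⁺] = s and [F⁻] = 2s.
Ksp = [Pb²⁺][F⁻]^2 = s · (2s)^2 = 4s^3 = 1.26×10⁻⁸
s = 1.47×10⁻³ mol L⁻¹
[F⁻] = 2s = 2.93×10⁻³ mol L⁻¹

2.93×10⁻³ M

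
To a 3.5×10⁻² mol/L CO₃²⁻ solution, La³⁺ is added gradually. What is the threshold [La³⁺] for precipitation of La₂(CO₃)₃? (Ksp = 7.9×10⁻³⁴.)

4.3×10⁻¹⁵ M

The threshold for precipitation is Q = Ksp.
La₂(CO₃)₃(s) ⇌ 2 La³⁺(aq) + 3 CO₃²⁻(aq)
Ksp = [La³⁺]^2[CO₃²⁻]^3 = [La³⁺]^2(3.5×10⁻²)^3
[La³⁺]^2 = 7.9×10⁻³⁴ / (3.5×10⁻²)^3 = 1.8×10⁻²⁹
[La³⁺] = 4.3×10⁻¹⁵ mol/L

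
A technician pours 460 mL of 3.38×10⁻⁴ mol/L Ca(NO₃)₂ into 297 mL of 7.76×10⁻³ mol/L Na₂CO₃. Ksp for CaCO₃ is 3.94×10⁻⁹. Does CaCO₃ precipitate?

After mixing, V = 460 mL + 297 mL = 757 mL.
[Ca²⁺] = (3.38×10⁻⁴)(460)/757 = 2.05×10⁻⁴ mol/L
[CO₃²⁻] = (7.76×10⁻³)(297)/757 = 3.04×10⁻³ mol/L
Q = [Ca²⁺][CO₃²⁻] = 6.25×10⁻⁷
Since Q (6.25×10⁻⁷) exceeds Ksp (3.94×10⁻⁹), CaCO₃ will precipitate.

Yes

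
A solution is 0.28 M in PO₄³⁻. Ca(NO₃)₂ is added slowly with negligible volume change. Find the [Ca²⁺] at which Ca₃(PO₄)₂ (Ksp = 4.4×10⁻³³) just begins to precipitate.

A salt starts to precipitate once the ion product Q reaches its Ksp.
Ca₃(PO₄)₂(s) ⇌ 3 Ca²⁺(aq) + 2 PO₄³⁻(aq)
Ksp = [Ca²⁺]^3[PO₄³⁻]^2 = [Ca²⁺]^3(0.28)^2
[Ca²⁺]^3 = 4.4×10⁻³³ / (0.28)^2 = 5.6×10⁻³²
[Ca²⁺] = 3.8×10⁻¹¹ M

3.8×10⁻¹¹ M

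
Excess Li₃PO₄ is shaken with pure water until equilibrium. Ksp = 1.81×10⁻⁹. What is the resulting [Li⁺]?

8.58×10⁻³ M

Li₃PO₄(s) ⇌ 3 Li⁺(aq) + PO₄³⁻(aq)
If s mol/L of Li₃PO₄ dissolves, [Li⁺] = 3s and [PO₄³⁻] = s.
Ksp = [Li⁺]^3[PO₄³⁻] = (3s)^3 · s = 27s^4 = 1.81×10⁻⁹
s = 2.86×10⁻³ mol/L
[Li⁺] = 3s = 8.58×10⁻³ mol/L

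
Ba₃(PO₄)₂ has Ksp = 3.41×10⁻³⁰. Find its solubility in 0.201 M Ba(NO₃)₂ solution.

1.02×10⁻¹⁴ M

Ba₃(PO₄)₂(s) ⇌ 3 Ba²⁺(aq) + 2 PO₄³⁻(aq)
Ba²⁺ is already present at 0.201 M. If s mol/L of Ba₃(PO₄)₂ dissolves, [PO₄³⁻] = 2s while [Ba²⁺] ≈ 0.201 M.
Ksp = [Ba²⁺]^3[PO₄³⁻]^2 = (0.201)^3(2s)^2
(2s)^2 = 3.41×10⁻³⁰ / (0.201)^3 = 4.20×10⁻²⁸
s = 1.02×10⁻¹⁴ M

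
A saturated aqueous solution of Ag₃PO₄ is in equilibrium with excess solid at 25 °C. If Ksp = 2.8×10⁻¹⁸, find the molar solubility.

1.8×10⁻⁵ M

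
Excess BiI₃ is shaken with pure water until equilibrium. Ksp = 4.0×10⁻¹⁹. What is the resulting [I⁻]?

BiI₃(s) ⇌ Bi³⁺(aq) + 3 I⁻(aq)
If s mol/L of BiI₃ dissolves, [Bi³⁺] = s and [I⁻] = 3s.
Ksp = [Bi³⁺][I⁻]^3 = s · (3s)^3 = 27s^4 = 4.0×10⁻¹⁹
s = 1.1×10⁻⁵ M
[I⁻] = 3s = 3.3×10⁻⁵ M

3.3×10⁻⁵ M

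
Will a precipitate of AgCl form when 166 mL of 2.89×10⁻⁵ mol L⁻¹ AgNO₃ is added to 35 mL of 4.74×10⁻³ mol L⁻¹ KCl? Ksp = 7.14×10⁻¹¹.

Total volume after mixing = 166 + 35 = 201 mL.
[Ag⁺] = (2.89×10⁻⁵)(166)/201 = 2.39×10⁻⁵ mol L⁻¹
[Cl⁻] = (4.74×10⁻³)(35)/201 = 8.25×10⁻⁴ mol L⁻¹
Q = [Ag⁺][Cl⁻] = 1.97×10⁻⁸
Q = 1.97×10⁻⁸ > Ksp = 7.14×10⁻¹¹, so the solution is supersaturated and AgCl precipitates.

Yes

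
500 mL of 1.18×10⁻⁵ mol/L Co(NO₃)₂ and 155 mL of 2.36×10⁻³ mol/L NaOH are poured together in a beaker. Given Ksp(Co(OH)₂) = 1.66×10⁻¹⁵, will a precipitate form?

Yes

The combined volume is 655 mL.
[Co²⁺] = (1.18×10⁻⁵)(500)/655 = 9.01×10⁻⁶ mol/L
[OH⁻] = (2.36×10⁻³)(155)/655 = 5.58×10⁻⁴ mol/L
Q = [Co²⁺][OH⁻]^2 = 2.81×10⁻¹²
Because Q > Ksp (2.81×10⁻¹² vs 1.66×10⁻¹⁵), a precipitate of Co(OH)₂ forms.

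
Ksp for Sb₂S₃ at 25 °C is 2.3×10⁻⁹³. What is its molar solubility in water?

1.2×10⁻¹⁹ M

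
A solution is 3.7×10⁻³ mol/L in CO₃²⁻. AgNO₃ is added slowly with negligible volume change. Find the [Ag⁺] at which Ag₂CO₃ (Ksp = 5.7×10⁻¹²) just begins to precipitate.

3.9×10⁻⁵ M

A salt starts to precipitate once the ion product Q reaches its Ksp.
Ag₂CO₃(s) ⇌ 2 Ag⁺(aq) + CO₃²⁻(aq)
Ksp = [Ag⁺]^2[CO₃²⁻] = [Ag⁺]^2(3.7×10⁻³)
[Ag⁺]^2 = 5.7×10⁻¹² / (3.7×10⁻³) = 1.5×10⁻⁹
[Ag⁺] = 3.9×10⁻⁵ mol/L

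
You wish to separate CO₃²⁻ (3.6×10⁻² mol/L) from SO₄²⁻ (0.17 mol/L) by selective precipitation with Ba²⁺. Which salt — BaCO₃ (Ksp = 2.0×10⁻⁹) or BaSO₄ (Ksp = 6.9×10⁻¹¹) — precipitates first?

Each salt precipitates once Q = Ksp for that salt.
For BaCO₃: [Ba²⁺] = (Ksp/[CO₃²⁻]) = 5.6×10⁻⁸ mol/L
For BaSO₄: [Ba²⁺] = (Ksp/[SO₄²⁻]) = 4.1×10⁻¹⁰ mol/L
The smaller threshold [Ba²⁺] is reached first, so BaSO₄ precipitates first.

BaSO₄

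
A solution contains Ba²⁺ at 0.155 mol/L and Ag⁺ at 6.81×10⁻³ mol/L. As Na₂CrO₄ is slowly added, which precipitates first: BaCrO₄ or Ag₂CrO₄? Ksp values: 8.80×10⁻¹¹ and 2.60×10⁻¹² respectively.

BaCrO₄

Each salt precipitates once Q = Ksp for that salt.
For BaCrO₄: [CrO₄²⁻] = (Ksp/[Ba²⁺]) = 5.68×10⁻¹⁰ mol/L
For Ag₂CrO₄: [CrO₄²⁻] = (Ksp/[Ag⁺]^2) = 5.61×10⁻⁸ mol/L
The smaller threshold [CrO₄²⁻] is reached first, so BaCrO₄ precipitates first.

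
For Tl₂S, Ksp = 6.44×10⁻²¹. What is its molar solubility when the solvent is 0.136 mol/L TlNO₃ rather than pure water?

3.48×10⁻¹⁹ M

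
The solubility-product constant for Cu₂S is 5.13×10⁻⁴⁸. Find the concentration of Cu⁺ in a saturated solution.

2.17×10⁻¹⁶ M

Cu₂S(s) ⇌ 2 Cu⁺(aq) + S²⁻(aq)
For each mole of Cu₂S that dissolves per liter, [Cu⁺] = 2s and [S²⁻] = s; let s denote this solubility.
Ksp = [Cu⁺]^2[S²⁻] = (2s)^2 · s = 4s^3 = 5.13×10⁻⁴⁸
s = 1.09×10⁻¹⁶ M
[Cu⁺] = 2s = 2.17×10⁻¹⁶ M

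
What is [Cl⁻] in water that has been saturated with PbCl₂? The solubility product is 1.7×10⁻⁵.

PbCl₂(s) ⇌ Pb²⁺(aq) + 2 Cl⁻(aq)
Let s be the molar solubility. Then [Pb²⁺] = s and [Cl⁻] = 2s.
Ksp = [Pb²⁺][Cl⁻]^2 = s · (2s)^2 = 4s^3 = 1.7×10⁻⁵
s = 1.6×10⁻² mol/L
[Cl⁻] = 2s = 3.2×10⁻² mol/L

3.2×10⁻² M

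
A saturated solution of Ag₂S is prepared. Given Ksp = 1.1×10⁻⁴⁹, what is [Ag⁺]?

Ag₂S(s) ⇌ 2 Ag⁺(aq) + S²⁻(aq)
If s mol/L of Ag₂S dissolves, [Ag⁺] = 2s and [S²⁻] = s.
Ksp = [Ag⁺]^2[S²⁻] = (2s)^2 · s = 4s^3 = 1.1×10⁻⁴⁹
s = 3.0×10⁻¹⁷ M
[Ag⁺] = 2s = 6.0×10⁻¹⁷ M

6.0×10⁻¹⁷ M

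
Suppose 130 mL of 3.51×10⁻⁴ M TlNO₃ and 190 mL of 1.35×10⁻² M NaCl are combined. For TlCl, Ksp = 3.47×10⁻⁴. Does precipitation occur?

After mixing, V = 130 mL + 190 mL = 320 mL.
[Tl⁺] = (3.51×10⁻⁴)(130)/320 = 1.43×10⁻⁴ M
[Cl⁻] = (1.35×10⁻²)(190)/320 = 8.02×10⁻³ M
Q = [Tl⁺][Cl⁻] = 1.14×10⁻⁶
Q = 1.14×10⁻⁶ < Ksp = 3.47×10⁻⁴, so the solution is unsaturated and no precipitate forms.

No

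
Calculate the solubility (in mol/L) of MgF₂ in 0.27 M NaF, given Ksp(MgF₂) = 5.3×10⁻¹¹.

MgF₂(s) ⇌ Mg²⁺(aq) + 2 F⁻(aq)
F⁻ is already present at 0.27 M. If s mol/L of MgF₂ dissolves, [Mg²⁺] = s while [F⁻] ≈ 0.27 M.
Ksp = [Mg²⁺][F⁻]^2 = s(0.27)^2
s = 5.3×10⁻¹¹ / (0.27)^2 = 7.3×10⁻¹⁰
s = 7.3×10⁻¹⁰ M

7.3×10⁻¹⁰ M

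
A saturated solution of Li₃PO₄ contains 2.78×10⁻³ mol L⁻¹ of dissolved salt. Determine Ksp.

Ksp = 1.61×10⁻⁹

Li₃PO₄(s) ⇌ 3 Li⁺(aq) + PO₄³⁻(aq)
If s mol/L of Li₃PO₄ dissolves, [Li⁺] = 3s and [PO₄³⁻] = s.
Ksp = [Li⁺]^3[PO₄³⁻] = (3s)^3 · s = 27s^4
Ksp = 27 × (2.78×10⁻³)^4 = 1.61×10⁻⁹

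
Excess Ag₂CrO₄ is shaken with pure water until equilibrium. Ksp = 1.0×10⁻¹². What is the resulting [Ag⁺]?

Ag₂CrO₄(s) ⇌ 2 Ag⁺(aq) + CrO₄²⁻(aq)
Call the molar solubility s, so that [Ag⁺] = 2s and [CrO₄²⁻] = s.
Ksp = [Ag⁺]^2[CrO₄²⁻] = (2s)^2 · s = 4s^3 = 1.0×10⁻¹²
s = 6.3×10⁻⁵ mol L⁻¹
[Ag⁺] = 2s = 1.3×10⁻⁴ mol L⁻¹

1.3×10⁻⁴ M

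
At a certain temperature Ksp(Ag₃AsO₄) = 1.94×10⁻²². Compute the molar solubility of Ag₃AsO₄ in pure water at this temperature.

1.64×10⁻⁶ M

Ag₃AsO₄(s) ⇌ 3 Ag⁺(aq) + AsO₄³⁻(aq)
Call the molar solubility s, so that [Ag⁺] = 3s and [AsO₄³⁻] = s.
Ksp = [Ag⁺]^3[AsO₄³⁻] = (3s)^3 · s = 27s^4
27s^4 = 1.94×10⁻²²  ⇒  s^4 = 7.19×10⁻²⁴
s = 1.64×10⁻⁶ M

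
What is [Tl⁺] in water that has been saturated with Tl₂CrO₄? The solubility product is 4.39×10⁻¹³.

9.58×10⁻⁵ M

Tl₂CrO₄(s) ⇌ 2 Tl⁺(aq) + CrO₄²⁻(aq)
Let s be the molar solubility. Then [Tl⁺] = 2s and [CrO₄²⁻] = s.
Ksp = [Tl⁺]^2[CrO₄²⁻] = (2s)^2 · s = 4s^3 = 4.39×10⁻¹³
s = 4.79×10⁻⁵ mol/L
[Tl⁺] = 2s = 9.58×10⁻⁵ mol/L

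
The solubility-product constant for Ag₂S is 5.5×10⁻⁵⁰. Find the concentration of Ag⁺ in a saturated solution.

4.8×10⁻¹⁷ M

Ag₂S(s) ⇌ 2 Ag⁺(aq) + S²⁻(aq)
If s mol/L of Ag₂S dissolves, [Ag⁺] = 2s and [S²⁻] = s.
Ksp = [Ag⁺]^2[S²⁻] = (2s)^2 · s = 4s^3 = 5.5×10⁻⁵⁰
s = 2.4×10⁻¹⁷ mol L⁻¹
[Ag⁺] = 2s = 4.8×10⁻¹⁷ mol L⁻¹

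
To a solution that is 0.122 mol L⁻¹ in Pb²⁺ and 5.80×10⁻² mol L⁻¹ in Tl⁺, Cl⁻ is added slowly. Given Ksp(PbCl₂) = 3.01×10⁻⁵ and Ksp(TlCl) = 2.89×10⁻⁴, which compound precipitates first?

TlCl

Precipitation of each salt begins when its ion product equals Ksp.
For PbCl₂: [Cl⁻] = (Ksp/[Pb²⁺])^(1/2) = 1.57×10⁻² mol L⁻¹
For TlCl: [Cl⁻] = (Ksp/[Tl⁺]) = 4.98×10⁻³ mol L⁻¹
The smaller threshold [Cl⁻] is reached first, so TlCl precipitates first.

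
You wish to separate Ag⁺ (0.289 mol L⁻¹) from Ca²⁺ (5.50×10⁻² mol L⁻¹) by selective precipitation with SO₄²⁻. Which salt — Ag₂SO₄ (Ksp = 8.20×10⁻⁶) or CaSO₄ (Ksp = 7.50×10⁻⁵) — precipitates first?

Precipitation begins when Q = Ksp.
For Ag₂SO₄: [SO₄²⁻] = (Ksp/[Ag⁺]^2) = 9.82×10⁻⁵ mol L⁻¹
For CaSO₄: [SO₄²⁻] = (Ksp/[Ca²⁺]) = 1.36×10⁻³ mol L⁻¹
The smaller threshold [SO₄²⁻] is reached first, so Ag₂SO₄ precipitates first.

Ag₂SO₄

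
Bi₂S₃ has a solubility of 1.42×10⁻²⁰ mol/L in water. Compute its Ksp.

Ksp = 6.24×10⁻⁹⁸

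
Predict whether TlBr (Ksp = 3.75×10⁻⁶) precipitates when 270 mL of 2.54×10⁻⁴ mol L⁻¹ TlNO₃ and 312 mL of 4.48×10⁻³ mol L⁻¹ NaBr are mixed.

Total volume after mixing = 270 + 312 = 582 mL.
[Tl⁺] = (2.54×10⁻⁴)(270)/582 = 1.18×10⁻⁴ mol L⁻¹
[Br⁻] = (4.48×10⁻³)(312)/582 = 2.40×10⁻³ mol L⁻¹
Q = [Tl⁺][Br⁻] = 2.83×10⁻⁷
Since Q (2.83×10⁻⁷) is less than Ksp (3.75×10⁻⁶), no TlBr precipitates.

No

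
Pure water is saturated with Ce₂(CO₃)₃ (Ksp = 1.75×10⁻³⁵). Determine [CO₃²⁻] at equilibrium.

Ce₂(CO₃)₃(s) ⇌ 2 Ce³⁺(aq) + 3 CO₃²⁻(aq)
For each mole of Ce₂(CO₃)₃ that dissolves per liter, [Ce³⁺] = 2s and [CO₃²⁻] = 3s; let s denote this solubility.
Ksp = [Ce³⁺]^2[CO₃²⁻]^3 = (2s)^2 · (3s)^3 = 108s^5 = 1.75×10⁻³⁵
s = 4.38×10⁻⁸ mol/L
[CO₃²⁻] = 3s = 1.32×10⁻⁷ mol/L

1.32×10⁻⁷ M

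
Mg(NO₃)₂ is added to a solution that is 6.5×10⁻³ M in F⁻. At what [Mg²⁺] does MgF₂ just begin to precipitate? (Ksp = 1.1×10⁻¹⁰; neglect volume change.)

Precipitation begins when Q = Ksp.
MgF₂(s) ⇌ Mg²⁺(aq) + 2 F⁻(aq)
Ksp = [Mg²⁺][F⁻]^2 = [Mg²⁺](6.5×10⁻³)^2
[Mg²⁺] = 1.1×10⁻¹⁰ / (6.5×10⁻³)^2 = 2.6×10⁻⁶
[Mg²⁺] = 2.6×10⁻⁶ M

2.6×10⁻⁶ M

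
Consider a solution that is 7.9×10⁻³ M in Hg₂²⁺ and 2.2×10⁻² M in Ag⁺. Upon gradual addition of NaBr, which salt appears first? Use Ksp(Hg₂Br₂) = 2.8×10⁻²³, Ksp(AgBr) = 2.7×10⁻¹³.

Each salt precipitates once Q = Ksp for that salt.
For Hg₂Br₂: [Br⁻] = (Ksp/[Hg₂²⁺])^(1/2) = 6.0×10⁻¹¹ M
For AgBr: [Br⁻] = (Ksp/[Ag⁺]) = 1.2×10⁻¹¹ M
AgBr requires the lower [Br⁻], so it precipitates first.

AgBr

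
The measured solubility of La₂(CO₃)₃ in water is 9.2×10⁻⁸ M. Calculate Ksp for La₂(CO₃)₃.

Ksp = 7.1×10⁻³⁴

La₂(CO₃)₃(s) ⇌ 2 La³⁺(aq) + 3 CO₃²⁻(aq)
For each mole of La₂(CO₃)₃ that dissolves per liter, [La³⁺] = 2s and [CO₃²⁻] = 3s; let s denote this solubility.
Ksp = [La³⁺]^2[CO₃²⁻]^3 = (2s)^2 · (3s)^3 = 108s^5
Ksp = 108 × (9.2×10⁻⁸)^5 = 7.1×10⁻³⁴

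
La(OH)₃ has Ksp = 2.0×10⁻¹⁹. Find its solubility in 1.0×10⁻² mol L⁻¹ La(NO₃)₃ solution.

9.0×10⁻⁷ M

La(OH)₃(s) ⇌ La³⁺(aq) + 3 OH⁻(aq)
La³⁺ is already present at 1.0×10⁻² mol L⁻¹. If s mol/L of La(OH)₃ dissolves, [OH⁻] = 3s while [La³⁺] ≈ 1.0×10⁻² mol L⁻¹.
Ksp = [La³⁺][OH⁻]^3 = (1.0×10⁻²)(3s)^3
(3s)^3 = 2.0×10⁻¹⁹ / (1.0×10⁻²) = 2.0×10⁻¹⁷
s = 9.0×10⁻⁷ mol L⁻¹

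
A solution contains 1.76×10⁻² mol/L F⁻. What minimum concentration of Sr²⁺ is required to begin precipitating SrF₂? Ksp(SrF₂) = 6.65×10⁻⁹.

A salt starts to precipitate once the ion product Q reaches its Ksp.
SrF₂(s) ⇌ Sr²⁺(aq) + 2 F⁻(aq)
Ksp = [Sr²⁺][F⁻]^2 = [Sr²⁺](1.76×10⁻²)^2
[Sr²⁺] = 6.65×10⁻⁹ / (1.76×10⁻²)^2 = 2.15×10⁻⁵
[Sr²⁺] = 2.15×10⁻⁵ mol/L

2.15×10⁻⁵ M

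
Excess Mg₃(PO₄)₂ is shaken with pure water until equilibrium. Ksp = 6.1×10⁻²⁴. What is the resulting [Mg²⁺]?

2.7×10⁻⁵ M

Mg₃(PO₄)₂(s) ⇌ 3 Mg²⁺(aq) + 2 PO₄³⁻(aq)
Let s be the molar solubility. Then [Mg²⁺] = 3s and [PO₄³⁻] = 2s.
Ksp = [Mg²⁺]^3[PO₄³⁻]^2 = (3s)^3 · (2s)^2 = 108s^5 = 6.1×10⁻²⁴
s = 8.9×10⁻⁶ M
[Mg²⁺] = 3s = 2.7×10⁻⁵ M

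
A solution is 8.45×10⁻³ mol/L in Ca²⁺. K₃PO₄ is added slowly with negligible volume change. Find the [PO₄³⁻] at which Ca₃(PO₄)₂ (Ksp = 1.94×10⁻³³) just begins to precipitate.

5.67×10⁻¹⁴ M

A salt starts to precipitate once the ion product Q reaches its Ksp.
Ca₃(PO₄)₂(s) ⇌ 3 Ca²⁺(aq) + 2 PO₄³⁻(aq)
Ksp = [Ca²⁺]^3[PO₄³⁻]^2 = [PO₄³⁻]^2(8.45×10⁻³)^3
[PO₄³⁻]^2 = 1.94×10⁻³³ / (8.45×10⁻³)^3 = 3.22×10⁻²⁷
[PO₄³⁻] = 5.67×10⁻¹⁴ mol/L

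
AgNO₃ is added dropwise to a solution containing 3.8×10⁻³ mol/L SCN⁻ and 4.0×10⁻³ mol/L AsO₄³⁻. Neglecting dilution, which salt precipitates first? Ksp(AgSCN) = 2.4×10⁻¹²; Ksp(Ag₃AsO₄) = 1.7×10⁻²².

A salt starts to precipitate once the ion product Q reaches its Ksp.
For AgSCN: [Ag⁺] = (Ksp/[SCN⁻]) = 6.3×10⁻¹⁰ mol/L
For Ag₃AsO₄: [Ag⁺] = (Ksp/[AsO₄³⁻])^(1/3) = 3.5×10⁻⁷ mol/L
The smaller threshold [Ag⁺] is reached first, so AgSCN precipitates first.

AgSCN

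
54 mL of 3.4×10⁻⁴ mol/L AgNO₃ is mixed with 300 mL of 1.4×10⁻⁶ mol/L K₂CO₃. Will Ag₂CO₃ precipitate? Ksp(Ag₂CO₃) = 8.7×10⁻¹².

Total volume after mixing = 54 + 300 = 354 mL.
[Ag⁺] = (3.4×10⁻⁴)(54)/354 = 5.2×10⁻⁵ mol/L
[CO₃²⁻] = (1.4×10⁻⁶)(300)/354 = 1.2×10⁻⁶ mol/L
Q = [Ag⁺]^2[CO₃²⁻] = 3.2×10⁻¹⁵
Q < Ksp (3.2×10⁻¹⁵ vs 8.7×10⁻¹²); the solution remains unsaturated and no precipitate forms.

No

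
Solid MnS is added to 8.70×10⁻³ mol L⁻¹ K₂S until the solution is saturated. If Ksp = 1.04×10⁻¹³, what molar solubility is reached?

1.20×10⁻¹¹ M

MnS(s) ⇌ Mn²⁺(aq) + S²⁻(aq)
The solution already contains S²⁻ at 8.70×10⁻³ mol L⁻¹. Let s be the molar solubility of MnS.
[S²⁻] ≈ 8.70×10⁻³ mol L⁻¹ (common ion dominates); [Mn²⁺] = s.
Ksp = [Mn²⁺][S²⁻] = s(8.70×10⁻³)
s = 1.04×10⁻¹³ / (8.70×10⁻³) = 1.20×10⁻¹¹
s = 1.20×10⁻¹¹ mol L⁻¹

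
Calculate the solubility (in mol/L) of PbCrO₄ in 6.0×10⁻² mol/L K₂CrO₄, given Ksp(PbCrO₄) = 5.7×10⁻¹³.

PbCrO₄(s) ⇌ Pb²⁺(aq) + CrO₄²⁻(aq)
CrO₄²⁻ is already present at 6.0×10⁻² mol/L. If s mol/L of PbCrO₄ dissolves, [Pb²⁺] = s while [CrO₄²⁻] ≈ 6.0×10⁻² mol/L.
Ksp = [Pb²⁺][CrO₄²⁻] = s(6.0×10⁻²)
s = 5.7×10⁻¹³ / (6.0×10⁻²) = 9.5×10⁻¹²
s = 9.5×10⁻¹² mol/L

9.5×10⁻¹² M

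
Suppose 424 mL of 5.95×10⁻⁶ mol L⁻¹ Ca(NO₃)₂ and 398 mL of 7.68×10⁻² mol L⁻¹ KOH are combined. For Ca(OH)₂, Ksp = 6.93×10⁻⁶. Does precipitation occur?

No

After mixing, V = 424 mL + 398 mL = 822 mL.
[Ca²⁺] = (5.95×10⁻⁶)(424)/822 = 3.07×10⁻⁶ mol L⁻¹
[OH⁻] = (7.68×10⁻²)(398)/822 = 3.72×10⁻² mol L⁻¹
Q = [Ca²⁺][OH⁻]^2 = 4.24×10⁻⁹
Since Q (4.24×10⁻⁹) is less than Ksp (6.93×10⁻⁶), no Ca(OH)₂ precipitates.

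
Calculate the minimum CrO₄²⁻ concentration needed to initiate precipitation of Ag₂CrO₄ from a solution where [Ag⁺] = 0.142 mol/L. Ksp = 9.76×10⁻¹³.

4.84×10⁻¹¹ M

A salt starts to precipitate once the ion product Q reaches its Ksp.
Ag₂CrO₄(s) ⇌ 2 Ag⁺(aq) + CrO₄²⁻(aq)
Ksp = [Ag⁺]^2[CrO₄²⁻] = [CrO₄²⁻](0.142)^2
[CrO₄²⁻] = 9.76×10⁻¹³ / (0.142)^2 = 4.84×10⁻¹¹
[CrO₄²⁻] = 4.84×10⁻¹¹ mol/L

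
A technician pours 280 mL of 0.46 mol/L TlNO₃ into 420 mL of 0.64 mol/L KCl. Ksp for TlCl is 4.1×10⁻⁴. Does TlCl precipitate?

Total volume after mixing = 280 + 420 = 700 mL.
[Tl⁺] = (0.46)(280)/700 = 0.18 mol/L
[Cl⁻] = (0.64)(420)/700 = 0.38 mol/L
Q = [Tl⁺][Cl⁻] = 7.1×10⁻²
Since Q (7.1×10⁻²) exceeds Ksp (4.1×10⁻⁴), TlCl will precipitate.

Yes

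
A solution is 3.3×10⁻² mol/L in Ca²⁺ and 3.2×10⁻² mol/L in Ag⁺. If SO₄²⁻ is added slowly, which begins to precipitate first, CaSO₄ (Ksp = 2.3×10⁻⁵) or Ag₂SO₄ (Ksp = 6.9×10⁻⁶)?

CaSO₄

The threshold for precipitation is Q = Ksp.
For CaSO₄: [SO₄²⁻] = (Ksp/[Ca²⁺]) = 7.0×10⁻⁴ mol/L
For Ag₂SO₄: [SO₄²⁻] = (Ksp/[Ag⁺]^2) = 6.7×10⁻³ mol/L
CaSO₄ requires the lower [SO₄²⁻], so it precipitates first.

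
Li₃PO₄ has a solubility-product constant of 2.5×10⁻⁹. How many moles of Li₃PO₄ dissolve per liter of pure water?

3.1×10⁻³ M

Li₃PO₄(s) ⇌ 3 Li⁺(aq) + PO₄³⁻(aq)
For each mole of Li₃PO₄ that dissolves per liter, [Li⁺] = 3s and [PO₄³⁻] = s; let s denote this solubility.
Ksp = [Li⁺]^3[PO₄³⁻] = (3s)^3 · s = 27s^4
27s^4 = 2.5×10⁻⁹  ⇒  s^4 = 9.3×10⁻¹¹
Taking the 4th root, s = 3.1×10⁻³ mol/L.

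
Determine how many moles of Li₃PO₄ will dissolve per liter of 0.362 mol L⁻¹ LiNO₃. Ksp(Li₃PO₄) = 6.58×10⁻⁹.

1.39×10⁻⁷ M

Li₃PO₄(s) ⇌ 3 Li⁺(aq) + PO₄³⁻(aq)
With Li⁺ already at 0.362 mol L⁻¹ and s small, take [Li⁺] ≈ 0.362 mol L⁻¹ and [PO₄³⁻] = s.
Ksp = [Li⁺]^3[PO₄³⁻] = (0.362)^3s
s = 6.58×10⁻⁹ / (0.362)^3 = 1.39×10⁻⁷
s = 1.39×10⁻⁷ mol L⁻¹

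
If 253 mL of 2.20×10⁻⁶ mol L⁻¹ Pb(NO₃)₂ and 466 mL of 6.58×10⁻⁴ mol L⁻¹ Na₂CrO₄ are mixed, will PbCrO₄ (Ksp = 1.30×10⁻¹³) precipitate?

The combined volume is 719 mL.
[Pb²⁺] = (2.20×10⁻⁶)(253)/719 = 7.74×10⁻⁷ mol L⁻¹
[CrO₄²⁻] = (6.58×10⁻⁴)(466)/719 = 4.26×10⁻⁴ mol L⁻¹
Q = [Pb²⁺][CrO₄²⁻] = 3.30×10⁻¹⁰
Q = 3.30×10⁻¹⁰ > Ksp = 1.30×10⁻¹³, so the solution is supersaturated and PbCrO₄ precipitates.

Yes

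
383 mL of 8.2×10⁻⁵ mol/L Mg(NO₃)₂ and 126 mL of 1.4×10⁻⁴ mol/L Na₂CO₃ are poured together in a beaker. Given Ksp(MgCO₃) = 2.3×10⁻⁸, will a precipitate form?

The combined volume is 509 mL.
[Mg²⁺] = (8.2×10⁻⁵)(383)/509 = 6.2×10⁻⁵ mol/L
[CO₃²⁻] = (1.4×10⁻⁴)(126)/509 = 3.5×10⁻⁵ mol/L
Q = [Mg²⁺][CO₃²⁻] = 2.1×10⁻⁹
Q = 2.1×10⁻⁹ < Ksp = 2.3×10⁻⁸, so the solution is unsaturated and no precipitate forms.

No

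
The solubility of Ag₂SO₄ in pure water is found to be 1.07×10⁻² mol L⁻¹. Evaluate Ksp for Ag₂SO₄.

Ag₂SO₄(s) ⇌ 2 Ag⁺(aq) + SO₄²⁻(aq)
Call the molar solubility s, so that [Ag⁺] = 2s and [SO₄²⁻] = s.
Ksp = [Ag⁺]^2[SO₄²⁻] = (2s)^2 · s = 4s^3
Ksp = 4 × (1.07×10⁻²)^3 = 4.90×10⁻⁶

Ksp = 4.90×10⁻⁶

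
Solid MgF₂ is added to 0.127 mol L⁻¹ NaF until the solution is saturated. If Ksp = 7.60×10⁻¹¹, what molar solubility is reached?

MgF₂(s) ⇌ Mg²⁺(aq) + 2 F⁻(aq)
The solution already contains F⁻ at 0.127 mol L⁻¹. Let s be the molar solubility of MgF₂.
[F⁻] ≈ 0.127 mol L⁻¹ (common ion dominates); [Mg²⁺] = s.
Ksp = [Mg²⁺][F⁻]^2 = s(0.127)^2
s = 7.60×10⁻¹¹ / (0.127)^2 = 4.71×10⁻⁹
s = 4.71×10⁻⁹ mol L⁻¹

4.71×10⁻⁹ M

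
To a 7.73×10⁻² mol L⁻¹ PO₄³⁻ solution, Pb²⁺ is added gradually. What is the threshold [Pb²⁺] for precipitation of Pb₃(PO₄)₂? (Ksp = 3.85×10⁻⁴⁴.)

Each salt precipitates once Q = Ksp for that salt.
Pb₃(PO₄)₂(s) ⇌ 3 Pb²⁺(aq) + 2 PO₄³⁻(aq)
Ksp = [Pb²⁺]^3[PO₄³⁻]^2 = [Pb²⁺]^3(7.73×10⁻²)^2
[Pb²⁺]^3 = 3.85×10⁻⁴⁴ / (7.73×10⁻²)^2 = 6.44×10⁻⁴²
[Pb²⁺] = 1.86×10⁻¹⁴ mol L⁻¹

1.86×10⁻¹⁴ M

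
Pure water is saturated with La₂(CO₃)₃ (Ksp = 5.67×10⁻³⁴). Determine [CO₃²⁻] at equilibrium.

La₂(CO₃)₃(s) ⇌ 2 La³⁺(aq) + 3 CO₃²⁻(aq)
If s mol/L of La₂(CO₃)₃ dissolves, [La³⁺] = 2s and [CO₃²⁻] = 3s.
Ksp = [La³⁺]^2[CO₃²⁻]^3 = (2s)^2 · (3s)^3 = 108s^5 = 5.67×10⁻³⁴
s = 8.79×10⁻⁸ M
[CO₃²⁻] = 3s = 2.64×10⁻⁷ M

2.64×10⁻⁷ M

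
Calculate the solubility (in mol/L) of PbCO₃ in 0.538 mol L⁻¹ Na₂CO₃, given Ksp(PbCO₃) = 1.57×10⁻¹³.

2.92×10⁻¹³ M

PbCO₃(s) ⇌ Pb²⁺(aq) + CO₃²⁻(aq)
Let s be the solubility of PbCO₃ here. The common ion gives [CO₃²⁻] ≈ 0.538 mol L⁻¹, and [Pb²⁺] = s.
Ksp = [Pb²⁺][CO₃²⁻] = s(0.538)
s = 1.57×10⁻¹³ / (0.538) = 2.92×10⁻¹³
s = 2.92×10⁻¹³ mol L⁻¹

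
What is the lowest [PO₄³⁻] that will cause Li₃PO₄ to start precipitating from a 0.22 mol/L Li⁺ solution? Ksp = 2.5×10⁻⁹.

2.3×10⁻⁷ M

The threshold for precipitation is Q = Ksp.
Li₃PO₄(s) ⇌ 3 Li⁺(aq) + PO₄³⁻(aq)
Ksp = [Li⁺]^3[PO₄³⁻] = [PO₄³⁻](0.22)^3
[PO₄³⁻] = 2.5×10⁻⁹ / (0.22)^3 = 2.3×10⁻⁷
[PO₄³⁻] = 2.3×10⁻⁷ mol/L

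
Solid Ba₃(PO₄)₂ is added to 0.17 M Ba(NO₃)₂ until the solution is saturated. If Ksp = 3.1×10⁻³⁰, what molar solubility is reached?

1.3×10⁻¹⁴ M

Ba₃(PO₄)₂(s) ⇌ 3 Ba²⁺(aq) + 2 PO₄³⁻(aq)
The solution already contains Ba²⁺ at 0.17 M. Let s be the molar solubility of Ba₃(PO₄)₂.
[Ba²⁺] ≈ 0.17 M (common ion dominates); [PO₄³⁻] = 2s.
Ksp = [Ba²⁺]^3[PO₄³⁻]^2 = (0.17)^3(2s)^2
(2s)^2 = 3.1×10⁻³⁰ / (0.17)^3 = 6.3×10⁻²⁸
s = 1.3×10⁻¹⁴ M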